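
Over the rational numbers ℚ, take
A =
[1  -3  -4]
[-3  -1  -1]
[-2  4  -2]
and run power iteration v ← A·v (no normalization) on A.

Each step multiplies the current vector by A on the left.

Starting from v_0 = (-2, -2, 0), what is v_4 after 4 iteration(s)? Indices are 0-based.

v_0 = (-2, -2, 0).
v_1 = A·v_0 = (4, 8, -4).
v_2 = A·v_1 = (-4, -16, 32).
v_3 = A·v_2 = (-84, -4, -120).
v_4 = A·v_3 = (408, 376, 392).

v_4 = (408, 376, 392)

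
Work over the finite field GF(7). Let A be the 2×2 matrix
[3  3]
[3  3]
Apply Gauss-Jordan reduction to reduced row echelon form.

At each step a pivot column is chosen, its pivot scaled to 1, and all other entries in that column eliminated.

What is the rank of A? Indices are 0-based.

rank = 1

pivot(0,0)=3: scale R0 → (1, 1)
  clear (1,0): R1 −= (3)R0 → (0, 0)
col 1: no nonzero at/below row 1; advance.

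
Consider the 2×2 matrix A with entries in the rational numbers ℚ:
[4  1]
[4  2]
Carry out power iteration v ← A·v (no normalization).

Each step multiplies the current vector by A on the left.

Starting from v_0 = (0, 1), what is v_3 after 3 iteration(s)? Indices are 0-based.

v_0 = (0, 1).
v_1 = A·v_0 = (1, 2).
v_2 = A·v_1 = (6, 8).
v_3 = A·v_2 = (32, 40).

v_3 = (32, 40)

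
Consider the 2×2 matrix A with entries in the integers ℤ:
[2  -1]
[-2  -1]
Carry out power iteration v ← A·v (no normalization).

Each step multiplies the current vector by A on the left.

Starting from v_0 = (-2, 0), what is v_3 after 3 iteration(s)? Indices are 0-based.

v_3 = (-28, 20)

v_0 = (-2, 0).
v_1 = A·v_0 = (-4, 4).
v_2 = A·v_1 = (-12, 4).
v_3 = A·v_2 = (-28, 20).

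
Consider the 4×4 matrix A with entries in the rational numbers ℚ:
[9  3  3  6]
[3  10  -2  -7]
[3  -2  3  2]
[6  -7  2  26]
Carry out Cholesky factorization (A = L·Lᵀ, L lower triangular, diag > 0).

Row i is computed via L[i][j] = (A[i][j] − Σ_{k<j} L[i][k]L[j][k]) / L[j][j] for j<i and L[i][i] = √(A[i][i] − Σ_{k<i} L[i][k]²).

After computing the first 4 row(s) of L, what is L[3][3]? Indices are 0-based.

Step 1: L[0][0] = √(9) = 3.
  L[1][0] = (3) / L[0][0] = 1.
Step 2: L[1][1] = √(9) = 3.
  L[2][0] = (3) / L[0][0] = 1.
  L[2][1] = (-3) / L[1][1] = -1.
Step 3: L[2][2] = √(1) = 1.
  L[3][0] = (6) / L[0][0] = 2.
  L[3][1] = (-9) / L[1][1] = -3.
  L[3][2] = (-3) / L[2][2] = -3.
Step 4: L[3][3] = √(4) = 2.

L[3][3] = 2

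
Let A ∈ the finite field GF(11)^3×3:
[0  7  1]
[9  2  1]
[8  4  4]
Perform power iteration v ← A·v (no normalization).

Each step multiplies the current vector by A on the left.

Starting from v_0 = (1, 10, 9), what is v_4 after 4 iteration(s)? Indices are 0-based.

v_4 = (4, 5, 1)

v_0 = (1, 10, 9).
v_1 = A·v_0 = (2, 5, 7).
v_2 = A·v_1 = (9, 2, 9).
v_3 = A·v_2 = (1, 6, 6).
v_4 = A·v_3 = (4, 5, 1).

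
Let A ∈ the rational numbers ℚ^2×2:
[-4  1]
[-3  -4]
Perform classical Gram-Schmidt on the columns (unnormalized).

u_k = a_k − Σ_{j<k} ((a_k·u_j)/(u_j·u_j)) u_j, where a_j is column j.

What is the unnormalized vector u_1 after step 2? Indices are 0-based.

Step 1: u_0 = a_0 = (-4, -3).
Step 2: u_1 = a_1 − (8/25)·u_0 = (57/25, -76/25).

u_1 = (57/25, -76/25)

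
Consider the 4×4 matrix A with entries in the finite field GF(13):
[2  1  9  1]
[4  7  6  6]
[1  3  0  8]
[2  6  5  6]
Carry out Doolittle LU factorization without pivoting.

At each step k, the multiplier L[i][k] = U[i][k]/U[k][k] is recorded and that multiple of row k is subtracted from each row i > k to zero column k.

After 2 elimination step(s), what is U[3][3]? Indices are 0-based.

[col 0] pivot 2
  R1 -= 2*R0 → (0, 5, 1, 4)  (L[1][0] := 2)
  R2 -= 7*R0 → (0, 9, 2, 1)  (L[2][0] := 7)
  R3 -= 1*R0 → (0, 5, 9, 5)  (L[3][0] := 1)
[col 1] pivot 5
  R2 -= 7*R1 → (0, 0, 8, 12)  (L[2][1] := 7)
  R3 -= 1*R1 → (0, 0, 8, 1)  (L[3][1] := 1)

U[3][3] = 1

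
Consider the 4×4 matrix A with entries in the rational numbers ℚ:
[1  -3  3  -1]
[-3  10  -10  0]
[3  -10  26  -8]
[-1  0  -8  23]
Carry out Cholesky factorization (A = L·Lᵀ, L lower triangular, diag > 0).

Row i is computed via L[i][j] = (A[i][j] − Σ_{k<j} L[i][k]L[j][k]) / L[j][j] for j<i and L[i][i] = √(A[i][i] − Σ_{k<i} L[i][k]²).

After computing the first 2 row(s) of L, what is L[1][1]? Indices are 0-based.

L[1][1] = 1

Step 1: L[0][0] = √(1) = 1.
  L[1][0] = (-3) / L[0][0] = -3.
Step 2: L[1][1] = √(1) = 1.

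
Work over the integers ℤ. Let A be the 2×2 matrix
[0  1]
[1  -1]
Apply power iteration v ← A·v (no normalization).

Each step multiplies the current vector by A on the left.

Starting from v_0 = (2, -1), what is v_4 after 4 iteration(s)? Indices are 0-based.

v_0 = (2, -1).
v_1 = A·v_0 = (-1, 3).
v_2 = A·v_1 = (3, -4).
v_3 = A·v_2 = (-4, 7).
v_4 = A·v_3 = (7, -11).

v_4 = (7, -11)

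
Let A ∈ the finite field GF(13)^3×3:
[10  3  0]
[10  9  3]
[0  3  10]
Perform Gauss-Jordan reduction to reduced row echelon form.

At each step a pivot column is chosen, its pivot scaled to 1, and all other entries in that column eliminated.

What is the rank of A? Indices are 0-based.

rank = 3

[1] R0 /= 10  ⇒  (1, 12, 0)
     R1 -= 10·R0  ⇒  (0, 6, 3)
[2] R1 /= 6  ⇒  (0, 1, 7)
     R0 -= 12·R1  ⇒  (1, 0, 7)
     R2 -= 3·R1  ⇒  (0, 0, 2)
[3] R2 /= 2  ⇒  (0, 0, 1)
     R0 -= 7·R2  ⇒  (1, 0, 0)
     R1 -= 7·R2  ⇒  (0, 1, 0)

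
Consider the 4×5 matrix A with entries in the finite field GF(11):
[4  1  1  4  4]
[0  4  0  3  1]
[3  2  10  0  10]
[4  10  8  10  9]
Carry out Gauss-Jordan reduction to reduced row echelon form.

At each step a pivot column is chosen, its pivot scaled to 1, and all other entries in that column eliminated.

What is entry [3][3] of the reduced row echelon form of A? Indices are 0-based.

M[3][3] = 0

[1] R0 /= 4  ⇒  (1, 3, 3, 1, 1)
     R2 -= 3·R0  ⇒  (0, 4, 1, 8, 7)
     R3 -= 4·R0  ⇒  (0, 9, 7, 6, 5)
[2] R1 /= 4  ⇒  (0, 1, 0, 9, 3)
     R0 -= 3·R1  ⇒  (1, 0, 3, 7, 3)
     R2 -= 4·R1  ⇒  (0, 0, 1, 5, 6)
     R3 -= 9·R1  ⇒  (0, 0, 7, 2, 0)
[3] R2 /= 1  ⇒  (0, 0, 1, 5, 6)
     R0 -= 3·R2  ⇒  (1, 0, 0, 3, 7)
     R3 -= 7·R2  ⇒  (0, 0, 0, 0, 2)
column 3 empty below row 3
[4] R3 /= 2  ⇒  (0, 0, 0, 0, 1)
     R0 -= 7·R3  ⇒  (1, 0, 0, 3, 0)
     R1 -= 3·R3  ⇒  (0, 1, 0, 9, 0)
     R2 -= 6·R3  ⇒  (0, 0, 1, 5, 0)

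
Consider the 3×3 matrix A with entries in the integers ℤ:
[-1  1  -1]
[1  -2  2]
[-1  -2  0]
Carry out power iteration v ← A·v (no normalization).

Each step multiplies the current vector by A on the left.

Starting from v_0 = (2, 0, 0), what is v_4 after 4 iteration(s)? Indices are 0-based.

v_0 = (2, 0, 0).
v_1 = A·v_0 = (-2, 2, -2).
v_2 = A·v_1 = (6, -10, -2).
v_3 = A·v_2 = (-14, 22, 14).
v_4 = A·v_3 = (22, -30, -30).

v_4 = (22, -30, -30)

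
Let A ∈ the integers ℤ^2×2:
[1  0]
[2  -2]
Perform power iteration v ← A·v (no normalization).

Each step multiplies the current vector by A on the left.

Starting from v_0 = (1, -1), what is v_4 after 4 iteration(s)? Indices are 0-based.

v_4 = (1, -26)

v_0 = (1, -1).
v_1 = A·v_0 = (1, 4).
v_2 = A·v_1 = (1, -6).
v_3 = A·v_2 = (1, 14).
v_4 = A·v_3 = (1, -26).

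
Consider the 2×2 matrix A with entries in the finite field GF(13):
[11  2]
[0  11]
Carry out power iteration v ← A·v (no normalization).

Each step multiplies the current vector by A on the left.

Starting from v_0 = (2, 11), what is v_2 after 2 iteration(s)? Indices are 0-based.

v_2 = (11, 5)

v_0 = (2, 11).
v_1 = A·v_0 = (5, 4).
v_2 = A·v_1 = (11, 5).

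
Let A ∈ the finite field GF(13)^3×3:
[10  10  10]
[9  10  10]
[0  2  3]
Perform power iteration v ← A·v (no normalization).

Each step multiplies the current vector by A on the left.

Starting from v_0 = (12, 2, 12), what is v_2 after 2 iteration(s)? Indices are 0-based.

v_0 = (12, 2, 12).
v_1 = A·v_0 = (0, 1, 1).
v_2 = A·v_1 = (7, 7, 5).

v_2 = (7, 7, 5)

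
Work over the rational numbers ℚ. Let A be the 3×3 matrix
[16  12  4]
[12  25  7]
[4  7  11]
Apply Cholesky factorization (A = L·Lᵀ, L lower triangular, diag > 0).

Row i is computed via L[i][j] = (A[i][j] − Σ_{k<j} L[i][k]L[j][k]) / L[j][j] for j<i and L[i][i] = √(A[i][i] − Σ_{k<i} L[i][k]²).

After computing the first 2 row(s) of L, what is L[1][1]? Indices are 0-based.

Step 1: L[0][0] = √(16) = 4.
  L[1][0] = (12) / L[0][0] = 3.
Step 2: L[1][1] = √(16) = 4.

L[1][1] = 4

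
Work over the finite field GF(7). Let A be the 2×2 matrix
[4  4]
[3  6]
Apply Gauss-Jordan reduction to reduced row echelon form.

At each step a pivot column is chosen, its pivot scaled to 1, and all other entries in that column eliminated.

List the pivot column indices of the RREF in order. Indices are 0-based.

pivot columns: 0, 1

[1] R0 /= 4  ⇒  (1, 1)
     R1 -= 3·R0  ⇒  (0, 3)
[2] R1 /= 3  ⇒  (0, 1)
     R0 -= 1·R1  ⇒  (1, 0)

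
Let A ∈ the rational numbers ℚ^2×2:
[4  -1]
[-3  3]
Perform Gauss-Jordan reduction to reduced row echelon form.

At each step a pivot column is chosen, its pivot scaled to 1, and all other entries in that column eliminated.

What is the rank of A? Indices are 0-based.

rank = 2

step 1: normalize row 0 (÷4) = (1, -1/4)
  row 1: subtract -3×row0 = (0, 9/4)
step 2: normalize row 1 (÷9/4) = (0, 1)
  row 0: subtract -1/4×row1 = (1, 0)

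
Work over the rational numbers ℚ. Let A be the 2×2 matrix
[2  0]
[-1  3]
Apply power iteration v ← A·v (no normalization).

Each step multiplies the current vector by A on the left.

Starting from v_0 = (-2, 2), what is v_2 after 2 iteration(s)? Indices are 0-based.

v_2 = (-8, 28)

v_0 = (-2, 2).
v_1 = A·v_0 = (-4, 8).
v_2 = A·v_1 = (-8, 28).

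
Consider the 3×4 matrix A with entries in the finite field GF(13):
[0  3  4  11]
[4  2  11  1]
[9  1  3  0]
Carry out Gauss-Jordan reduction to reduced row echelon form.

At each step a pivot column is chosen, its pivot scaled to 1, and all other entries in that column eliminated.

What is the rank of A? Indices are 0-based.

pivot(0,0): swap R0↔R1
pivot(0,0)=4: scale R0 → (1, 7, 6, 10)
  clear (2,0): R2 −= (9)R0 → (0, 3, 1, 1)
pivot(1,1)=3: scale R1 → (0, 1, 10, 8)
  clear (0,1): R0 −= (7)R1 → (1, 0, 1, 6)
  clear (2,1): R2 −= (3)R1 → (0, 0, 10, 3)
pivot(2,2)=10: scale R2 → (0, 0, 1, 12)
  clear (0,2): R0 −= (1)R2 → (1, 0, 0, 7)
  clear (1,2): R1 −= (10)R2 → (0, 1, 0, 5)

rank = 3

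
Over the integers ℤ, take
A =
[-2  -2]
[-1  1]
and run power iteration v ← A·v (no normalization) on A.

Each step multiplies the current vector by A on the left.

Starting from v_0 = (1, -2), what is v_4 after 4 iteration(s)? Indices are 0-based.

v_4 = (2, -13)

v_0 = (1, -2).
v_1 = A·v_0 = (2, -3).
v_2 = A·v_1 = (2, -5).
v_3 = A·v_2 = (6, -7).
v_4 = A·v_3 = (2, -13).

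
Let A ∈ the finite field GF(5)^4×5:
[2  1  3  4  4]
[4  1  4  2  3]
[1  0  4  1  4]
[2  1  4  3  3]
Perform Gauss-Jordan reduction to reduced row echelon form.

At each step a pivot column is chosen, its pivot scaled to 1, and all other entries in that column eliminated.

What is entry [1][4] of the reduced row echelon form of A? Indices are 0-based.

step 1: normalize row 0 (÷2) = (1, 3, 4, 2, 2)
  row 1: subtract 4×row0 = (0, 4, 3, 4, 0)
  row 2: subtract 1×row0 = (0, 2, 0, 4, 2)
  row 3: subtract 2×row0 = (0, 0, 1, 4, 4)
step 2: normalize row 1 (÷4) = (0, 1, 2, 1, 0)
  row 0: subtract 3×row1 = (1, 0, 3, 4, 2)
  row 2: subtract 2×row1 = (0, 0, 1, 2, 2)
step 3: normalize row 2 (÷1) = (0, 0, 1, 2, 2)
  row 0: subtract 3×row2 = (1, 0, 0, 3, 1)
  row 1: subtract 2×row2 = (0, 1, 0, 2, 1)
  row 3: subtract 1×row2 = (0, 0, 0, 2, 2)
step 4: normalize row 3 (÷2) = (0, 0, 0, 1, 1)
  row 0: subtract 3×row3 = (1, 0, 0, 0, 3)
  row 1: subtract 2×row3 = (0, 1, 0, 0, 4)
  row 2: subtract 2×row3 = (0, 0, 1, 0, 0)

M[1][4] = 4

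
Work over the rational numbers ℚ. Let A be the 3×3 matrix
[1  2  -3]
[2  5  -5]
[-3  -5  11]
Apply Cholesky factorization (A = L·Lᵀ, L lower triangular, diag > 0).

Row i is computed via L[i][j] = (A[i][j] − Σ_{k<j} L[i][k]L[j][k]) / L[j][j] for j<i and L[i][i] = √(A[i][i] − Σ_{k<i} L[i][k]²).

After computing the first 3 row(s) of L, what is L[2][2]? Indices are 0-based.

Step 1: L[0][0] = √(1) = 1.
  L[1][0] = (2) / L[0][0] = 2.
Step 2: L[1][1] = √(1) = 1.
  L[2][0] = (-3) / L[0][0] = -3.
  L[2][1] = (1) / L[1][1] = 1.
Step 3: L[2][2] = √(1) = 1.

L[2][2] = 1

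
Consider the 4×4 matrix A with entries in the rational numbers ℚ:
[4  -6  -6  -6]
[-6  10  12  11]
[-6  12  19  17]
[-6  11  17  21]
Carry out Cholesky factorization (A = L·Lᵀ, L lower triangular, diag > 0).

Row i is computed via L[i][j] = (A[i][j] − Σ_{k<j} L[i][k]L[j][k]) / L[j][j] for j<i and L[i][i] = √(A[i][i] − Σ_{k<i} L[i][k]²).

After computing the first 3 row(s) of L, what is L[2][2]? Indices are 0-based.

Step 1: L[0][0] = √(4) = 2.
  L[1][0] = (-6) / L[0][0] = -3.
Step 2: L[1][1] = √(1) = 1.
  L[2][0] = (-6) / L[0][0] = -3.
  L[2][1] = (3) / L[1][1] = 3.
Step 3: L[2][2] = √(1) = 1.

L[2][2] = 1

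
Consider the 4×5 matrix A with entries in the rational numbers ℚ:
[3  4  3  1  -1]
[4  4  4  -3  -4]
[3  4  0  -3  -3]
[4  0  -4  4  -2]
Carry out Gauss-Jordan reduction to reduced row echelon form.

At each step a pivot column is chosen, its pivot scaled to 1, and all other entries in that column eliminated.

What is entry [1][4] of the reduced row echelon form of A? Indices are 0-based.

pivot(0,0)=3: scale R0 → (1, 4/3, 1, 1/3, -1/3)
  clear (1,0): R1 −= (4)R0 → (0, -4/3, 0, -13/3, -8/3)
  clear (2,0): R2 −= (3)R0 → (0, 0, -3, -4, -2)
  clear (3,0): R3 −= (4)R0 → (0, -16/3, -8, 8/3, -2/3)
pivot(1,1)=-4/3: scale R1 → (0, 1, 0, 13/4, 2)
  clear (0,1): R0 −= (4/3)R1 → (1, 0, 1, -4, -3)
  clear (3,1): R3 −= (-16/3)R1 → (0, 0, -8, 20, 10)
pivot(2,2)=-3: scale R2 → (0, 0, 1, 4/3, 2/3)
  clear (0,2): R0 −= (1)R2 → (1, 0, 0, -16/3, -11/3)
  clear (3,2): R3 −= (-8)R2 → (0, 0, 0, 92/3, 46/3)
pivot(3,3)=92/3: scale R3 → (0, 0, 0, 1, 1/2)
  clear (0,3): R0 −= (-16/3)R3 → (1, 0, 0, 0, -1)
  clear (1,3): R1 −= (13/4)R3 → (0, 1, 0, 0, 3/8)
  clear (2,3): R2 −= (4/3)R3 → (0, 0, 1, 0, 0)

M[1][4] = 3/8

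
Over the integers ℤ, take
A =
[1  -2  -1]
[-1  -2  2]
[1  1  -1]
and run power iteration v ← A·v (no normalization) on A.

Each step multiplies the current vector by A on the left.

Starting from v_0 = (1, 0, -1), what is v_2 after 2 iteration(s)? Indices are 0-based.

v_2 = (6, 8, -3)

v_0 = (1, 0, -1).
v_1 = A·v_0 = (2, -3, 2).
v_2 = A·v_1 = (6, 8, -3).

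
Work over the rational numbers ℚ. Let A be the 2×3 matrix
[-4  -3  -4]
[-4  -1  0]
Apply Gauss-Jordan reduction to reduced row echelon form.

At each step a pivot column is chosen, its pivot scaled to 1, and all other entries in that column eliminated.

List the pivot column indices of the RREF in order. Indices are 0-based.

[1] R0 /= -4  ⇒  (1, 3/4, 1)
     R1 -= -4·R0  ⇒  (0, 2, 4)
[2] R1 /= 2  ⇒  (0, 1, 2)
     R0 -= 3/4·R1  ⇒  (1, 0, -1/2)

pivot columns: 0, 1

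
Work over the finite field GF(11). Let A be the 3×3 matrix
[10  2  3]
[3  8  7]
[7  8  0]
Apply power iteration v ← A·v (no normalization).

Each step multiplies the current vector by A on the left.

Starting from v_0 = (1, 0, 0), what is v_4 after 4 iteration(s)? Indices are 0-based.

v_4 = (1, 5, 7)

v_0 = (1, 0, 0).
v_1 = A·v_0 = (10, 3, 7).
v_2 = A·v_1 = (6, 4, 6).
v_3 = A·v_2 = (9, 4, 8).
v_4 = A·v_3 = (1, 5, 7).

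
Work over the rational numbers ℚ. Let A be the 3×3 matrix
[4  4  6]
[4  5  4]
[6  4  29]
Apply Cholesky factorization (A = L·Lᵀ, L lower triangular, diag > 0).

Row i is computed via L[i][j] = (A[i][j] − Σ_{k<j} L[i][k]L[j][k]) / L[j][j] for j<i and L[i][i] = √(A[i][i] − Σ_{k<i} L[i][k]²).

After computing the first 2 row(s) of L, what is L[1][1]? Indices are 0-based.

L[1][1] = 1

Step 1: L[0][0] = √(4) = 2.
  L[1][0] = (4) / L[0][0] = 2.
Step 2: L[1][1] = √(1) = 1.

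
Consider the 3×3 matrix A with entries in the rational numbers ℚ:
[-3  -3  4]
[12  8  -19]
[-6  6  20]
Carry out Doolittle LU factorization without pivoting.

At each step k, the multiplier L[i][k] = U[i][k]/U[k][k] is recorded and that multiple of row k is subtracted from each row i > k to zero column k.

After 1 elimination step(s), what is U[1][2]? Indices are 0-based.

k=0: U[0][0]=-3
  eliminate (1,0): mult=-4, new row 1: (0, -4, -3); set L[1][0]=-4
  eliminate (2,0): mult=2, new row 2: (0, 12, 12); set L[2][0]=2

U[1][2] = -3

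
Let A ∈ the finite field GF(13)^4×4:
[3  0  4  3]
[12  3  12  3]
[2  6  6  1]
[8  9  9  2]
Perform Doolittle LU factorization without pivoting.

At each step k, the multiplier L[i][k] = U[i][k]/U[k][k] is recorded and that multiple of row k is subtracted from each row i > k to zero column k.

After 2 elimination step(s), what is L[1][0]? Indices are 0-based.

L[1][0] = 4

k=0: U[0][0]=3
  eliminate (1,0): mult=4, new row 1: (0, 3, 9, 4); set L[1][0]=4
  eliminate (2,0): mult=5, new row 2: (0, 6, 12, 12); set L[2][0]=5
  eliminate (3,0): mult=7, new row 3: (0, 9, 7, 7); set L[3][0]=7
k=1: U[1][1]=3
  eliminate (2,1): mult=2, new row 2: (0, 0, 7, 4); set L[2][1]=2
  eliminate (3,1): mult=3, new row 3: (0, 0, 6, 8); set L[3][1]=3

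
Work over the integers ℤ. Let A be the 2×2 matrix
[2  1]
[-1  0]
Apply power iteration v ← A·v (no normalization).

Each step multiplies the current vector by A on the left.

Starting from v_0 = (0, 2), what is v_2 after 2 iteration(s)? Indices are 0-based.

v_0 = (0, 2).
v_1 = A·v_0 = (2, 0).
v_2 = A·v_1 = (4, -2).

v_2 = (4, -2)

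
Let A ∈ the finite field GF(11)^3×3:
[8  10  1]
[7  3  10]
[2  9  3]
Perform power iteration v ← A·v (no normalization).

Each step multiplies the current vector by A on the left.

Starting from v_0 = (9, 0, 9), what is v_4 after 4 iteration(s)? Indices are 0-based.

v_4 = (2, 8, 6)

v_0 = (9, 0, 9).
v_1 = A·v_0 = (4, 10, 1).
v_2 = A·v_1 = (1, 2, 2).
v_3 = A·v_2 = (8, 0, 4).
v_4 = A·v_3 = (2, 8, 6).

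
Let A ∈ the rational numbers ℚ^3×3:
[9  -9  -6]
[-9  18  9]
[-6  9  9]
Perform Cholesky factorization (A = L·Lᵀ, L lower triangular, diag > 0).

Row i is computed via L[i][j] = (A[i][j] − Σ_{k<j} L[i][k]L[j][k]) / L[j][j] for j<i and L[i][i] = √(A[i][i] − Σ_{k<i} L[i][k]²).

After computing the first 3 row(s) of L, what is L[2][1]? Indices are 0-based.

Step 1: L[0][0] = √(9) = 3.
  L[1][0] = (-9) / L[0][0] = -3.
Step 2: L[1][1] = √(9) = 3.
  L[2][0] = (-6) / L[0][0] = -2.
  L[2][1] = (3) / L[1][1] = 1.
Step 3: L[2][2] = √(4) = 2.

L[2][1] = 1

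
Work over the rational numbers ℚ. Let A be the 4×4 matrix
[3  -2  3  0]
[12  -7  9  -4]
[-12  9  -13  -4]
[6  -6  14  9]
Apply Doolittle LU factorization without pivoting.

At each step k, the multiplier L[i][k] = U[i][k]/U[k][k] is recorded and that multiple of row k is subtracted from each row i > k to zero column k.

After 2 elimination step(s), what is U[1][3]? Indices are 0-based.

U[1][3] = -4

[col 0] pivot 3
  R1 -= 4*R0 → (0, 1, -3, -4)  (L[1][0] := 4)
  R2 -= -4*R0 → (0, 1, -1, -4)  (L[2][0] := -4)
  R3 -= 2*R0 → (0, -2, 8, 9)  (L[3][0] := 2)
[col 1] pivot 1
  R2 -= 1*R1 → (0, 0, 2, 0)  (L[2][1] := 1)
  R3 -= -2*R1 → (0, 0, 2, 1)  (L[3][1] := -2)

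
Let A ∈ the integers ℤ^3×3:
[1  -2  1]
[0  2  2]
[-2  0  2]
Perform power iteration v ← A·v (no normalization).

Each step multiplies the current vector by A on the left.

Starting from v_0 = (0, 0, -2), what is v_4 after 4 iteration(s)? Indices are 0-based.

v_4 = (98, -104, -84)

v_0 = (0, 0, -2).
v_1 = A·v_0 = (-2, -4, -4).
v_2 = A·v_1 = (2, -16, -4).
v_3 = A·v_2 = (30, -40, -12).
v_4 = A·v_3 = (98, -104, -84).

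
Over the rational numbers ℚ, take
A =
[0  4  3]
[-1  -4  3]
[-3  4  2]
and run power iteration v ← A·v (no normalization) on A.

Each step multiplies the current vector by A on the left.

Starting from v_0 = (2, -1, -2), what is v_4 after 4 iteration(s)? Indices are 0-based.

v_4 = (566, 32, 802)

v_0 = (2, -1, -2).
v_1 = A·v_0 = (-10, -4, -14).
v_2 = A·v_1 = (-58, -16, -14).
v_3 = A·v_2 = (-106, 80, 82).
v_4 = A·v_3 = (566, 32, 802).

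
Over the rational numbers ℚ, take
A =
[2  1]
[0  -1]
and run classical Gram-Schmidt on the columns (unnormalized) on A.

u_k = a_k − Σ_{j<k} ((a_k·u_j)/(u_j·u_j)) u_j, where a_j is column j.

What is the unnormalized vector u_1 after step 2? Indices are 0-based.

u_1 = (0, -1)

Step 1: u_0 = a_0 = (2, 0).
Step 2: u_1 = a_1 − (1/2)·u_0 = (0, -1).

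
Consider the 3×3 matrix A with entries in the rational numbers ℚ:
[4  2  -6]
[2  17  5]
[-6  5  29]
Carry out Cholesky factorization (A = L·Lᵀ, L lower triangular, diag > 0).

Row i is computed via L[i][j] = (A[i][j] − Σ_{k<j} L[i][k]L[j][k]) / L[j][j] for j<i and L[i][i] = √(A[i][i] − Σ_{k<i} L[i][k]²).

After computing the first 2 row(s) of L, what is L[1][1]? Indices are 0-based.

Step 1: L[0][0] = √(4) = 2.
  L[1][0] = (2) / L[0][0] = 1.
Step 2: L[1][1] = √(16) = 4.

L[1][1] = 4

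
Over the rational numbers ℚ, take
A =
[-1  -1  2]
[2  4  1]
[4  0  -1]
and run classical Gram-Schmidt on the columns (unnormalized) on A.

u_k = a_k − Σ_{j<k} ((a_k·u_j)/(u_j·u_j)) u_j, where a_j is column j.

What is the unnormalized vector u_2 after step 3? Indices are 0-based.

u_2 = (136/69, 34/69, 17/69)

Step 1: u_0 = a_0 = (-1, 2, 4).
Step 2: u_1 = a_1 − (3/7)·u_0 = (-4/7, 22/7, -12/7).
Step 3: u_2 = a_2 − (-4/21)·u_0 − (13/46)·u_1 = (136/69, 34/69, 17/69).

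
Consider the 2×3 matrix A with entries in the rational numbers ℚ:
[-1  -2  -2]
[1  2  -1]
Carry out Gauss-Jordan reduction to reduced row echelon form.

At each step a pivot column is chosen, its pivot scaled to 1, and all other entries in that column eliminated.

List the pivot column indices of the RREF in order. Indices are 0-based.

pivot(0,0)=-1: scale R0 → (1, 2, 2)
  clear (1,0): R1 −= (1)R0 → (0, 0, -3)
col 1: no nonzero at/below row 1; advance.
pivot(1,2)=-3: scale R1 → (0, 0, 1)
  clear (0,2): R0 −= (2)R1 → (1, 2, 0)

pivot columns: 0, 2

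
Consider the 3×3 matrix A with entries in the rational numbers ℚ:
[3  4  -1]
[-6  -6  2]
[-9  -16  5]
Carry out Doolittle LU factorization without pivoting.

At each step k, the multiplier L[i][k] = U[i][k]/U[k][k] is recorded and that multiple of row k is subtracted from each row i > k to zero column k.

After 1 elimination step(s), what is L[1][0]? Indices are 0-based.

L[1][0] = -2

k=0: U[0][0]=3
  eliminate (1,0): mult=-2, new row 1: (0, 2, 0); set L[1][0]=-2
  eliminate (2,0): mult=-3, new row 2: (0, -4, 2); set L[2][0]=-3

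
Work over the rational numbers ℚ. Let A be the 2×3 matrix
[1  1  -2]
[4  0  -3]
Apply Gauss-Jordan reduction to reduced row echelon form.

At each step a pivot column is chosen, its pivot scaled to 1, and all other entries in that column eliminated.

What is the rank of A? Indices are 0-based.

step 1: normalize row 0 (÷1) = (1, 1, -2)
  row 1: subtract 4×row0 = (0, -4, 5)
step 2: normalize row 1 (÷-4) = (0, 1, -5/4)
  row 0: subtract 1×row1 = (1, 0, -3/4)

rank = 2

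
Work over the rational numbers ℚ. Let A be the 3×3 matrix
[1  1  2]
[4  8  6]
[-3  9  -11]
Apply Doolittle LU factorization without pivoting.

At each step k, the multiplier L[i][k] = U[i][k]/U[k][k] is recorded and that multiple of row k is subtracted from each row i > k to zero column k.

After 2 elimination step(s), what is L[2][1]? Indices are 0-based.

Step 1: pivot at (0,0) is 1.
  row1 ← row1 − (4)·row0  ⇒  L[1][0]=4, U row1=(0, 4, -2)
  row2 ← row2 − (-3)·row0  ⇒  L[2][0]=-3, U row2=(0, 12, -5)
Step 2: pivot at (1,1) is 4.
  row2 ← row2 − (3)·row1  ⇒  L[2][1]=3, U row2=(0, 0, 1)

L[2][1] = 3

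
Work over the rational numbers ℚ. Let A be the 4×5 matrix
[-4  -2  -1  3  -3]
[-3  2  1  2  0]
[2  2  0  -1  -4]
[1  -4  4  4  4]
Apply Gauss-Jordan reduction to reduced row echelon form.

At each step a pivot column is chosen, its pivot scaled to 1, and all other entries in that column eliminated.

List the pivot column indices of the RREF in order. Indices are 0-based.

[1] R0 /= -4  ⇒  (1, 1/2, 1/4, -3/4, 3/4)
     R1 -= -3·R0  ⇒  (0, 7/2, 7/4, -1/4, 9/4)
     R2 -= 2·R0  ⇒  (0, 1, -1/2, 1/2, -11/2)
     R3 -= 1·R0  ⇒  (0, -9/2, 15/4, 19/4, 13/4)
[2] R1 /= 7/2  ⇒  (0, 1, 1/2, -1/14, 9/14)
     R0 -= 1/2·R1  ⇒  (1, 0, 0, -5/7, 3/7)
     R2 -= 1·R1  ⇒  (0, 0, -1, 4/7, -43/7)
     R3 -= -9/2·R1  ⇒  (0, 0, 6, 31/7, 43/7)
[3] R2 /= -1  ⇒  (0, 0, 1, -4/7, 43/7)
     R1 -= 1/2·R2  ⇒  (0, 1, 0, 3/14, -17/7)
     R3 -= 6·R2  ⇒  (0, 0, 0, 55/7, -215/7)
[4] R3 /= 55/7  ⇒  (0, 0, 0, 1, -43/11)
     R0 -= -5/7·R3  ⇒  (1, 0, 0, 0, -26/11)
     R1 -= 3/14·R3  ⇒  (0, 1, 0, 0, -35/22)
     R2 -= -4/7·R3  ⇒  (0, 0, 1, 0, 43/11)

pivot columns: 0, 1, 2, 3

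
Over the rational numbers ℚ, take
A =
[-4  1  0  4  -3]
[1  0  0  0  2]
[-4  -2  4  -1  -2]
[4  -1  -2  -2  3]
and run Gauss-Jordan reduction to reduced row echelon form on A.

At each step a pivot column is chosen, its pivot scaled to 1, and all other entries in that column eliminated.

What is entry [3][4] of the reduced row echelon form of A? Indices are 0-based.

M[3][4] = 16/11

pivot(0,0)=-4: scale R0 → (1, -1/4, 0, -1, 3/4)
  clear (1,0): R1 −= (1)R0 → (0, 1/4, 0, 1, 5/4)
  clear (2,0): R2 −= (-4)R0 → (0, -3, 4, -5, 1)
  clear (3,0): R3 −= (4)R0 → (0, 0, -2, 2, 0)
pivot(1,1)=1/4: scale R1 → (0, 1, 0, 4, 5)
  clear (0,1): R0 −= (-1/4)R1 → (1, 0, 0, 0, 2)
  clear (2,1): R2 −= (-3)R1 → (0, 0, 4, 7, 16)
pivot(2,2)=4: scale R2 → (0, 0, 1, 7/4, 4)
  clear (3,2): R3 −= (-2)R2 → (0, 0, 0, 11/2, 8)
pivot(3,3)=11/2: scale R3 → (0, 0, 0, 1, 16/11)
  clear (1,3): R1 −= (4)R3 → (0, 1, 0, 0, -9/11)
  clear (2,3): R2 −= (7/4)R3 → (0, 0, 1, 0, 16/11)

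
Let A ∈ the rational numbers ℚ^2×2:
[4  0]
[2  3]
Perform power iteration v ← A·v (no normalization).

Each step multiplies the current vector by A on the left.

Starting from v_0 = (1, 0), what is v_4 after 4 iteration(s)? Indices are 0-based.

v_0 = (1, 0).
v_1 = A·v_0 = (4, 2).
v_2 = A·v_1 = (16, 14).
v_3 = A·v_2 = (64, 74).
v_4 = A·v_3 = (256, 350).

v_4 = (256, 350)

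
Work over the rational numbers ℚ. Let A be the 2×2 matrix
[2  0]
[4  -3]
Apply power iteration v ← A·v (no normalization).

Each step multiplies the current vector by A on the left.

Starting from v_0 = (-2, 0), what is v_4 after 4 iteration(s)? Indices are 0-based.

v_0 = (-2, 0).
v_1 = A·v_0 = (-4, -8).
v_2 = A·v_1 = (-8, 8).
v_3 = A·v_2 = (-16, -56).
v_4 = A·v_3 = (-32, 104).

v_4 = (-32, 104)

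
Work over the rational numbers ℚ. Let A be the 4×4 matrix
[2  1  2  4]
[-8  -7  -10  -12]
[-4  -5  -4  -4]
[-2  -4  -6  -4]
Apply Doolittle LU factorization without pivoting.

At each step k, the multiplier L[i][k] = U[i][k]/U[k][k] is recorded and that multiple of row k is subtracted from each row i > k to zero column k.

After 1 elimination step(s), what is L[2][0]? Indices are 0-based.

Step 1: pivot at (0,0) is 2.
  row1 ← row1 − (-4)·row0  ⇒  L[1][0]=-4, U row1=(0, -3, -2, 4)
  row2 ← row2 − (-2)·row0  ⇒  L[2][0]=-2, U row2=(0, -3, 0, 4)
  row3 ← row3 − (-1)·row0  ⇒  L[3][0]=-1, U row3=(0, -3, -4, 0)

L[2][0] = -2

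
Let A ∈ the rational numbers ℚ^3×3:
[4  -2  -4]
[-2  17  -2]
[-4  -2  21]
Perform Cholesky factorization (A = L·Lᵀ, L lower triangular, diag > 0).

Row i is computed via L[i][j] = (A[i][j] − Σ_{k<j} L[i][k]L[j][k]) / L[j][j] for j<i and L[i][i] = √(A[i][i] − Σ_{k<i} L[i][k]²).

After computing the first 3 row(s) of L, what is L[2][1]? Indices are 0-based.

L[2][1] = -1

Step 1: L[0][0] = √(4) = 2.
  L[1][0] = (-2) / L[0][0] = -1.
Step 2: L[1][1] = √(16) = 4.
  L[2][0] = (-4) / L[0][0] = -2.
  L[2][1] = (-4) / L[1][1] = -1.
Step 3: L[2][2] = √(16) = 4.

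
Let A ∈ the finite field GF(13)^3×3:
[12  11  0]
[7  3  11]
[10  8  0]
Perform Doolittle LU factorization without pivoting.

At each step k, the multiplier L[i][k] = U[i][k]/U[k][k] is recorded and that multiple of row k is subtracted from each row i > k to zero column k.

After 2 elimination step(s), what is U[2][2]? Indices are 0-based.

U[2][2] = 1

Step 1: pivot at (0,0) is 12.
  row1 ← row1 − (6)·row0  ⇒  L[1][0]=6, U row1=(0, 2, 11)
  row2 ← row2 − (3)·row0  ⇒  L[2][0]=3, U row2=(0, 1, 0)
Step 2: pivot at (1,1) is 2.
  row2 ← row2 − (7)·row1  ⇒  L[2][1]=7, U row2=(0, 0, 1)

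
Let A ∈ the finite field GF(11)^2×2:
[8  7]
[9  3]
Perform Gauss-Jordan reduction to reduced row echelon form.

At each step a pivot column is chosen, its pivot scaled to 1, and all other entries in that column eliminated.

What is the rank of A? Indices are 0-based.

[1] R0 /= 8  ⇒  (1, 5)
     R1 -= 9·R0  ⇒  (0, 2)
[2] R1 /= 2  ⇒  (0, 1)
     R0 -= 5·R1  ⇒  (1, 0)

rank = 2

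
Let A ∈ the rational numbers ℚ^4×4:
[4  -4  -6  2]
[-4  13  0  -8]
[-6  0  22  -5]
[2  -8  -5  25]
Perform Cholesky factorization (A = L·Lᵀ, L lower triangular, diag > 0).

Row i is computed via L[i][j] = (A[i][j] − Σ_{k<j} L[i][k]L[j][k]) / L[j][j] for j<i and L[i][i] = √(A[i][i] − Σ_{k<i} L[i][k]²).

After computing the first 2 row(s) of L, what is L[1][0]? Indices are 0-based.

Step 1: L[0][0] = √(4) = 2.
  L[1][0] = (-4) / L[0][0] = -2.
Step 2: L[1][1] = √(9) = 3.

L[1][0] = -2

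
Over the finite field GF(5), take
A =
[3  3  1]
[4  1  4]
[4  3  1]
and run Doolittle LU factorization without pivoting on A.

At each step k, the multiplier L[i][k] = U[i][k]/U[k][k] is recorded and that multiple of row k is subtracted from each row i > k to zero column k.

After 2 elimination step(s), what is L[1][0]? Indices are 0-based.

L[1][0] = 3

k=0: U[0][0]=3
  eliminate (1,0): mult=3, new row 1: (0, 2, 1); set L[1][0]=3
  eliminate (2,0): mult=3, new row 2: (0, 4, 3); set L[2][0]=3
k=1: U[1][1]=2
  eliminate (2,1): mult=2, new row 2: (0, 0, 1); set L[2][1]=2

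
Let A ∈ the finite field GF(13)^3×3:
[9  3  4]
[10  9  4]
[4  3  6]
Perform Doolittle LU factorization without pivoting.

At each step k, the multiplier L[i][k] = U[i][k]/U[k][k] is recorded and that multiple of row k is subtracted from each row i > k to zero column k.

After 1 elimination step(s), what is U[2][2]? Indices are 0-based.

U[2][2] = 10

Step 1: pivot at (0,0) is 9.
  row1 ← row1 − (4)·row0  ⇒  L[1][0]=4, U row1=(0, 10, 1)
  row2 ← row2 − (12)·row0  ⇒  L[2][0]=12, U row2=(0, 6, 10)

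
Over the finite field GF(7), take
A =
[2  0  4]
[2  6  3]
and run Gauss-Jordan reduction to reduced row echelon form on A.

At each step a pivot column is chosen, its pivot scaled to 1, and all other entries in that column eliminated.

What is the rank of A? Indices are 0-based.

rank = 2

step 1: normalize row 0 (÷2) = (1, 0, 2)
  row 1: subtract 2×row0 = (0, 6, 6)
step 2: normalize row 1 (÷6) = (0, 1, 1)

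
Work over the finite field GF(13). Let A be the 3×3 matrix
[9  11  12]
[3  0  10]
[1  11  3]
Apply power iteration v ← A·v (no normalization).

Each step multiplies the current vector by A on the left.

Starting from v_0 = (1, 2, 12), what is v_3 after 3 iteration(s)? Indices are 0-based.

v_3 = (7, 8, 8)

v_0 = (1, 2, 12).
v_1 = A·v_0 = (6, 6, 7).
v_2 = A·v_1 = (9, 10, 2).
v_3 = A·v_2 = (7, 8, 8).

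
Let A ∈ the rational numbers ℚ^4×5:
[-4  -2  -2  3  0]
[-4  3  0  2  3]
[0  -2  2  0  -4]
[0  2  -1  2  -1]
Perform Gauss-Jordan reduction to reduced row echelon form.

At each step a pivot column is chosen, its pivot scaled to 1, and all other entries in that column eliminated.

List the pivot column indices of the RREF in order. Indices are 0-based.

step 1: normalize row 0 (÷-4) = (1, 1/2, 1/2, -3/4, 0)
  row 1: subtract -4×row0 = (0, 5, 2, -1, 3)
step 2: normalize row 1 (÷5) = (0, 1, 2/5, -1/5, 3/5)
  row 0: subtract 1/2×row1 = (1, 0, 3/10, -13/20, -3/10)
  row 2: subtract -2×row1 = (0, 0, 14/5, -2/5, -14/5)
  row 3: subtract 2×row1 = (0, 0, -9/5, 12/5, -11/5)
step 3: normalize row 2 (÷14/5) = (0, 0, 1, -1/7, -1)
  row 0: subtract 3/10×row2 = (1, 0, 0, -17/28, 0)
  row 1: subtract 2/5×row2 = (0, 1, 0, -1/7, 1)
  row 3: subtract -9/5×row2 = (0, 0, 0, 15/7, -4)
step 4: normalize row 3 (÷15/7) = (0, 0, 0, 1, -28/15)
  row 0: subtract -17/28×row3 = (1, 0, 0, 0, -17/15)
  row 1: subtract -1/7×row3 = (0, 1, 0, 0, 11/15)
  row 2: subtract -1/7×row3 = (0, 0, 1, 0, -19/15)

pivot columns: 0, 1, 2, 3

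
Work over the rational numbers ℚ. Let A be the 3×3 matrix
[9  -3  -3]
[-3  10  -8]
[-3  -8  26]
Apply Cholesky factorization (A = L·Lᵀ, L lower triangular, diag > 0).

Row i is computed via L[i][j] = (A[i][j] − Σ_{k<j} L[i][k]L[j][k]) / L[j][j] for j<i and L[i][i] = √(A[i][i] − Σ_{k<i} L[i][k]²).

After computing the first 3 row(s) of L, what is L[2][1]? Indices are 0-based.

L[2][1] = -3

Step 1: L[0][0] = √(9) = 3.
  L[1][0] = (-3) / L[0][0] = -1.
Step 2: L[1][1] = √(9) = 3.
  L[2][0] = (-3) / L[0][0] = -1.
  L[2][1] = (-9) / L[1][1] = -3.
Step 3: L[2][2] = √(16) = 4.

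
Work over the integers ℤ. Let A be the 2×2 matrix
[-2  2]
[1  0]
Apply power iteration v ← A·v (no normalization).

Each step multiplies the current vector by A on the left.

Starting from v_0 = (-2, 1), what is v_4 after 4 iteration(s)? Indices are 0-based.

v_0 = (-2, 1).
v_1 = A·v_0 = (6, -2).
v_2 = A·v_1 = (-16, 6).
v_3 = A·v_2 = (44, -16).
v_4 = A·v_3 = (-120, 44).

v_4 = (-120, 44)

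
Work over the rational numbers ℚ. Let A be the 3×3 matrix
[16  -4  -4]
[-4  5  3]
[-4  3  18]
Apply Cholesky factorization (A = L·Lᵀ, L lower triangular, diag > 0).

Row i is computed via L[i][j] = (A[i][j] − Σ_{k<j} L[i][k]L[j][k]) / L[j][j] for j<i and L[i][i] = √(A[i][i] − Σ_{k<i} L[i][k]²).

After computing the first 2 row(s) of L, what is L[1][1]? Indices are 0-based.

L[1][1] = 2

Step 1: L[0][0] = √(16) = 4.
  L[1][0] = (-4) / L[0][0] = -1.
Step 2: L[1][1] = √(4) = 2.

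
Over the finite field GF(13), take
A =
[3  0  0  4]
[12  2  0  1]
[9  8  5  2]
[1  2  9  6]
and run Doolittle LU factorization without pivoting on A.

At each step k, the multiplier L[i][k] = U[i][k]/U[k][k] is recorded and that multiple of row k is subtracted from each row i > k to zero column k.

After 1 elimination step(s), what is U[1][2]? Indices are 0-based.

U[1][2] = 0

Step 1: pivot at (0,0) is 3.
  row1 ← row1 − (4)·row0  ⇒  L[1][0]=4, U row1=(0, 2, 0, 11)
  row2 ← row2 − (3)·row0  ⇒  L[2][0]=3, U row2=(0, 8, 5, 3)
  row3 ← row3 − (9)·row0  ⇒  L[3][0]=9, U row3=(0, 2, 9, 9)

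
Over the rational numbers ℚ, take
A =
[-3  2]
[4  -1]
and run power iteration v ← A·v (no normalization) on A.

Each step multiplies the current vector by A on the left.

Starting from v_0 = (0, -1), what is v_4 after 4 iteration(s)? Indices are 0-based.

v_0 = (0, -1).
v_1 = A·v_0 = (-2, 1).
v_2 = A·v_1 = (8, -9).
v_3 = A·v_2 = (-42, 41).
v_4 = A·v_3 = (208, -209).

v_4 = (208, -209)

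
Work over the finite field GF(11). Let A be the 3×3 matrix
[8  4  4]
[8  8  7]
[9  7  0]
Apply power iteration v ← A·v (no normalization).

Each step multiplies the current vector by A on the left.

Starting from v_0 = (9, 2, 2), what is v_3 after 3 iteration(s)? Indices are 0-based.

v_0 = (9, 2, 2).
v_1 = A·v_0 = (0, 3, 7).
v_2 = A·v_1 = (7, 7, 10).
v_3 = A·v_2 = (3, 6, 2).

v_3 = (3, 6, 2)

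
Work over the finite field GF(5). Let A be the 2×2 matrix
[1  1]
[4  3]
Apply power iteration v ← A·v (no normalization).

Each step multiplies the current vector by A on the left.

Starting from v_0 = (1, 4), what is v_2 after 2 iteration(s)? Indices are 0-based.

v_2 = (1, 3)

v_0 = (1, 4).
v_1 = A·v_0 = (0, 1).
v_2 = A·v_1 = (1, 3).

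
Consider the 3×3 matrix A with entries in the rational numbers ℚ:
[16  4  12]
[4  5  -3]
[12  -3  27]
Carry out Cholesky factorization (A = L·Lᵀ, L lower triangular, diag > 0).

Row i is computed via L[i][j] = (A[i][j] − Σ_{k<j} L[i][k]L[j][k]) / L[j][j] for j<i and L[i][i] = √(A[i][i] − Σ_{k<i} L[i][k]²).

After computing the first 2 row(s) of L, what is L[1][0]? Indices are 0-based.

Step 1: L[0][0] = √(16) = 4.
  L[1][0] = (4) / L[0][0] = 1.
Step 2: L[1][1] = √(4) = 2.

L[1][0] = 1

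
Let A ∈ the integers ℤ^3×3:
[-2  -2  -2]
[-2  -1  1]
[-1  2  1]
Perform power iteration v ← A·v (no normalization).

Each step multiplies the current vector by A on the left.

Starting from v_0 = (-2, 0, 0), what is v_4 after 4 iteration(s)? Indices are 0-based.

v_0 = (-2, 0, 0).
v_1 = A·v_0 = (4, 4, 2).
v_2 = A·v_1 = (-20, -10, 6).
v_3 = A·v_2 = (48, 56, 6).
v_4 = A·v_3 = (-220, -146, 70).

v_4 = (-220, -146, 70)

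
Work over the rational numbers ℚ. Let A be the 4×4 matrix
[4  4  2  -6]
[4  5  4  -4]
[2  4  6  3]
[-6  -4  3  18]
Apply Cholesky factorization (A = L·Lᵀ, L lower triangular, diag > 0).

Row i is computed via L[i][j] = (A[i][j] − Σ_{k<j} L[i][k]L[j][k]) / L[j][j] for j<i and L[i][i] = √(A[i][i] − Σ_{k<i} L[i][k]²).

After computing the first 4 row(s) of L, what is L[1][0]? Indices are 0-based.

L[1][0] = 2

Step 1: L[0][0] = √(4) = 2.
  L[1][0] = (4) / L[0][0] = 2.
Step 2: L[1][1] = √(1) = 1.
  L[2][0] = (2) / L[0][0] = 1.
  L[2][1] = (2) / L[1][1] = 2.
Step 3: L[2][2] = √(1) = 1.
  L[3][0] = (-6) / L[0][0] = -3.
  L[3][1] = (2) / L[1][1] = 2.
  L[3][2] = (2) / L[2][2] = 2.
Step 4: L[3][3] = √(1) = 1.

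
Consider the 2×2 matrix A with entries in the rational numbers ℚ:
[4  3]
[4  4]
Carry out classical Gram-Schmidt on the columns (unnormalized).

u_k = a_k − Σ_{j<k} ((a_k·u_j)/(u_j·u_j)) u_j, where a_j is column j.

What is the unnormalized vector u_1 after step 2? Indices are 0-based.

u_1 = (-1/2, 1/2)

Step 1: u_0 = a_0 = (4, 4).
Step 2: u_1 = a_1 − (7/8)·u_0 = (-1/2, 1/2).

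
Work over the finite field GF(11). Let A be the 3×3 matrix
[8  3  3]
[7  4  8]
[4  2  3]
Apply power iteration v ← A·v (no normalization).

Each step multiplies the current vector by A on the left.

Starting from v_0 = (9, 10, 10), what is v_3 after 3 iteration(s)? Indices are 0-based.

v_3 = (4, 8, 9)

v_0 = (9, 10, 10).
v_1 = A·v_0 = (0, 7, 9).
v_2 = A·v_1 = (4, 1, 8).
v_3 = A·v_2 = (4, 8, 9).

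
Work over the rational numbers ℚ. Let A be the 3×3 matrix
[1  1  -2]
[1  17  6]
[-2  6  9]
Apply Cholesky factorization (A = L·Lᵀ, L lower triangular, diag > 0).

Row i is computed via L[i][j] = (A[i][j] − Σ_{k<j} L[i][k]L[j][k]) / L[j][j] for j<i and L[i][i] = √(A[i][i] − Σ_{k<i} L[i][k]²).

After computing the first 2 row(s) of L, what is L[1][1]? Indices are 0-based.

L[1][1] = 4

Step 1: L[0][0] = √(1) = 1.
  L[1][0] = (1) / L[0][0] = 1.
Step 2: L[1][1] = √(16) = 4.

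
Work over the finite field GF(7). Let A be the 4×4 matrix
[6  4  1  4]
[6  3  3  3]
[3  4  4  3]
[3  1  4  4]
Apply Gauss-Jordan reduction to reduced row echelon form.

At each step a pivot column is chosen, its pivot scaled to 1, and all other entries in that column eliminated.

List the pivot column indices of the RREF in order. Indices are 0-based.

pivot columns: 0, 1, 2, 3

step 1: normalize row 0 (÷6) = (1, 3, 6, 3)
  row 1: subtract 6×row0 = (0, 6, 2, 6)
  row 2: subtract 3×row0 = (0, 2, 0, 1)
  row 3: subtract 3×row0 = (0, 6, 0, 2)
step 2: normalize row 1 (÷6) = (0, 1, 5, 1)
  row 0: subtract 3×row1 = (1, 0, 5, 0)
  row 2: subtract 2×row1 = (0, 0, 4, 6)
  row 3: subtract 6×row1 = (0, 0, 5, 3)
step 3: normalize row 2 (÷4) = (0, 0, 1, 5)
  row 0: subtract 5×row2 = (1, 0, 0, 3)
  row 1: subtract 5×row2 = (0, 1, 0, 4)
  row 3: subtract 5×row2 = (0, 0, 0, 6)
step 4: normalize row 3 (÷6) = (0, 0, 0, 1)
  row 0: subtract 3×row3 = (1, 0, 0, 0)
  row 1: subtract 4×row3 = (0, 1, 0, 0)
  row 2: subtract 5×row3 = (0, 0, 1, 0)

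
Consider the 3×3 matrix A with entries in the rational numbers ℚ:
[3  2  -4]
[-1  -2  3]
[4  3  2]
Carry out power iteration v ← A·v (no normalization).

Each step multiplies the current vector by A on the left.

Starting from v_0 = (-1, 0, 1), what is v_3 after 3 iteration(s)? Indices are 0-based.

v_3 = (51, -41, -81)

v_0 = (-1, 0, 1).
v_1 = A·v_0 = (-7, 4, -2).
v_2 = A·v_1 = (-5, -7, -20).
v_3 = A·v_2 = (51, -41, -81).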